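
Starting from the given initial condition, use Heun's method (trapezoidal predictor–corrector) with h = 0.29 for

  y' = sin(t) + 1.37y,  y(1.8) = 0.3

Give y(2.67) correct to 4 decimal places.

Heun: k1 = f(t_n, y_n); k2 = f(t_n + h, y_n + h·k1); y_{n+1} = y_n + (h/2)·(k1 + k2).
t=1.800000, y=0.300000:
  k1 = f(1.800000, 0.300000) = 1.384848
  k2 = f(2.090000, 0.701606) = 1.829415
  y ← 0.300000 + (0.29/2)·(1.384848 + 1.829415) = 0.766068
t=2.090000, y=0.766068:
  k1 = f(2.090000, 0.766068) = 1.917728
  k2 = f(2.380000, 1.322209) = 2.501501
  y ← 0.766068 + (0.29/2)·(1.917728 + 2.501501) = 1.406856
t=2.380000, y=1.406856:
  k1 = f(2.380000, 1.406856) = 2.617468
  k2 = f(2.670000, 2.165922) = 3.421619
  y ← 1.406856 + (0.29/2)·(2.617468 + 3.421619) = 2.282524
y(2.67) ≈ 2.2825

2.2825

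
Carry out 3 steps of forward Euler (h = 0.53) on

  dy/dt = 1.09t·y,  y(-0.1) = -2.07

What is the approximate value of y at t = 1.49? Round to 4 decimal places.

Euler: y_{n+1} = y_n + h·f(t_n, y_n).
t=-0.100000, y=-2.070000: f=0.225630 → y ← -2.070000 + 0.53·0.225630 = -1.950416
t=0.430000, y=-1.950416: f=-0.914160 → y ← -1.950416 + 0.53·(-0.914160) = -2.434921
t=0.960000, y=-2.434921: f=-2.547901 → y ← -2.434921 + 0.53·(-2.547901) = -3.785309
y(1.49) ≈ -3.7853

-3.7853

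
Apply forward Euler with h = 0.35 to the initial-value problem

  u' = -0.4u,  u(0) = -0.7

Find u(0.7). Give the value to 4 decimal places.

-0.5177

Euler: u_{n+1} = u_n + h·f(x_n, u_n).
x=0.000000, u=-0.700000: f=0.280000 → u ← -0.700000 + 0.35·0.280000 = -0.602000
x=0.350000, u=-0.602000: f=0.240800 → u ← -0.602000 + 0.35·0.240800 = -0.517720
u(0.7) ≈ -0.5177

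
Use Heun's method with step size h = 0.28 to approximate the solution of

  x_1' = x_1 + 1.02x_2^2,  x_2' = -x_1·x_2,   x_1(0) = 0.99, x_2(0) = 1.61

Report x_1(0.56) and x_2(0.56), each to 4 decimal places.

Heun on (x_1,x_2): k1 = f(t_n, state_n); k2 = f(t_n + h, state_n + h·k1); state_{n+1} = state_n + (h/2)·(k1 + k2).
0.000000: (0.990000, 1.610000)
  k1 = (3.633942, -1.593900)
  predictor → (2.007504, 1.163708)
  k2 = (3.388804, -2.336148)
  → (1.973184, 1.059793)
0.280000: (1.973184, 1.059793)
  k1 = (3.118809, -2.091168)
  predictor → (2.846451, 0.474266)
  k2 = (3.075878, -1.349976)
  → (2.840441, 0.578033)
(x_1(0.56), x_2(0.56)) ≈ (2.8404, 0.5780)

2.8404, 0.5780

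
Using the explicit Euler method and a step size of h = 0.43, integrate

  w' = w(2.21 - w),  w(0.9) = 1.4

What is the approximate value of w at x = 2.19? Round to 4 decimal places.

2.2054

Euler: w_{n+1} = w_n + h·f(x_n, w_n).
x=0.900000, w=1.400000: f=1.134000 → w ← 1.400000 + 0.43·1.134000 = 1.887620
x=1.330000, w=1.887620: f=0.608531 → w ← 1.887620 + 0.43·0.608531 = 2.149288
x=1.760000, w=2.149288: f=0.130487 → w ← 2.149288 + 0.43·0.130487 = 2.205398
w(2.19) ≈ 2.2054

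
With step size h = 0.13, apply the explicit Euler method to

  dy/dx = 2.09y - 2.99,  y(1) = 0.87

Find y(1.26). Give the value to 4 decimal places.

0.5240

Euler: y_{n+1} = y_n + h·f(x_n, y_n).
x=1.000000, y=0.870000: f=-1.171700 → y ← 0.870000 + 0.13·(-1.171700) = 0.717679
x=1.130000, y=0.717679: f=-1.490051 → y ← 0.717679 + 0.13·(-1.490051) = 0.523972
y(1.26) ≈ 0.5240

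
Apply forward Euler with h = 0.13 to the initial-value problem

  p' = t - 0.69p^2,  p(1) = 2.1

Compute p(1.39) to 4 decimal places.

1.5903

Euler: p_{n+1} = p_n + h·f(t_n, p_n).
t=1.000000, p=2.100000: f=-2.042900 → p ← 2.100000 + 0.13·(-2.042900) = 1.834423
t=1.130000, p=1.834423: f=-1.191924 → p ← 1.834423 + 0.13·(-1.191924) = 1.679473
t=1.260000, p=1.679473: f=-0.686234 → p ← 1.679473 + 0.13·(-0.686234) = 1.590262
p(1.39) ≈ 1.5903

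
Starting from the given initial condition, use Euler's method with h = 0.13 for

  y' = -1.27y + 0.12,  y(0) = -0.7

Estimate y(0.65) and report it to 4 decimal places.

Euler: y_{n+1} = y_n + h·f(x_n, y_n).
x=0.000000, y=-0.700000: f=1.009000 → y ← -0.700000 + 0.13·1.009000 = -0.568830
x=0.130000, y=-0.568830: f=0.842414 → y ← -0.568830 + 0.13·0.842414 = -0.459316
x=0.260000, y=-0.459316: f=0.703332 → y ← -0.459316 + 0.13·0.703332 = -0.367883
x=0.390000, y=-0.367883: f=0.587211 → y ← -0.367883 + 0.13·0.587211 = -0.291546
x=0.520000, y=-0.291546: f=0.490263 → y ← -0.291546 + 0.13·0.490263 = -0.227811
y(0.65) ≈ -0.2278

-0.2278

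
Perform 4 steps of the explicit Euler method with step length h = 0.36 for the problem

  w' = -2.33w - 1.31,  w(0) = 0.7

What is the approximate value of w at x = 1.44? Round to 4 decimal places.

Euler: w_{n+1} = w_n + h·f(x_n, w_n).
x=0.000000, w=0.700000: f=-2.941000 → w ← 0.700000 + 0.36·(-2.941000) = -0.358760
x=0.360000, w=-0.358760: f=-0.474089 → w ← -0.358760 + 0.36·(-0.474089) = -0.529432
x=0.720000, w=-0.529432: f=-0.076423 → w ← -0.529432 + 0.36·(-0.076423) = -0.556944
x=1.080000, w=-0.556944: f=-0.012319 → w ← -0.556944 + 0.36·(-0.012319) = -0.561379
w(1.44) ≈ -0.5614

-0.5614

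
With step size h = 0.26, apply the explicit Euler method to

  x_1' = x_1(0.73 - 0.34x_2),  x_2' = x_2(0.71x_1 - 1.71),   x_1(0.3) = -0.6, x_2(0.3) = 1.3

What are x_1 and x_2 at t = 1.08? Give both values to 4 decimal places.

-0.8574, 0.1059

Euler on (x_1,x_2): x_1_{n+1} = x_1_n + h·x_1', x_2_{n+1} = x_2_n + h·x_2'.
0.300000: (-0.600000, 1.300000); f=(-0.172800, -2.776800) → (-0.644928, 0.578032)
0.560000: (-0.644928, 0.578032); f=(-0.344049, -1.253115) → (-0.734381, 0.252222)
0.820000: (-0.734381, 0.252222); f=(-0.473121, -0.562811) → (-0.857392, 0.105891)
(x_1(1.08), x_2(1.08)) ≈ (-0.8574, 0.1059)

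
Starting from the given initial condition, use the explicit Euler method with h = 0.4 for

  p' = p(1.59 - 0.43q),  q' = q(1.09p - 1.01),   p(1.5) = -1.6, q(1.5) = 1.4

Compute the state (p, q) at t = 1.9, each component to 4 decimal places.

Euler on (p,q): p_{n+1} = p_n + h·p', q_{n+1} = q_n + h·q'.
1.500000: (-1.600000, 1.400000); f=(-1.580800, -3.855600) → (-2.232320, -0.142240)
(p(1.9), q(1.9)) ≈ (-2.2323, -0.1422)

-2.2323, -0.1422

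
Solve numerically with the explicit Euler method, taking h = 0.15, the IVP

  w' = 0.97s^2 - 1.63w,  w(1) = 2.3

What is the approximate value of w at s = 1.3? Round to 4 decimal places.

Euler: w_{n+1} = w_n + h·f(s_n, w_n).
s=1.000000, w=2.300000: f=-2.779000 → w ← 2.300000 + 0.15·(-2.779000) = 1.883150
s=1.150000, w=1.883150: f=-1.786709 → w ← 1.883150 + 0.15·(-1.786709) = 1.615144
w(1.3) ≈ 1.6151

1.6151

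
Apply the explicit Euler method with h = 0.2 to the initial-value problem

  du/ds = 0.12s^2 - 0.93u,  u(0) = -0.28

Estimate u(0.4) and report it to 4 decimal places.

Euler: u_{n+1} = u_n + h·f(s_n, u_n).
s=0.000000, u=-0.280000: f=0.260400 → u ← -0.280000 + 0.2·0.260400 = -0.227920
s=0.200000, u=-0.227920: f=0.216766 → u ← -0.227920 + 0.2·0.216766 = -0.184567
u(0.4) ≈ -0.1846

-0.1846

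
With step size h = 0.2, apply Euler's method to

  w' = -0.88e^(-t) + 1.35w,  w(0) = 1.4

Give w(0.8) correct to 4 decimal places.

2.8027

Euler: w_{n+1} = w_n + h·f(t_n, w_n).
t=0.000000, w=1.400000: f=1.010000 → w ← 1.400000 + 0.2·1.010000 = 1.602000
t=0.200000, w=1.602000: f=1.442217 → w ← 1.602000 + 0.2·1.442217 = 1.890443
t=0.400000, w=1.890443: f=1.962217 → w ← 1.890443 + 0.2·1.962217 = 2.282887
t=0.600000, w=2.282887: f=2.598943 → w ← 2.282887 + 0.2·2.598943 = 2.802675
w(0.8) ≈ 2.8027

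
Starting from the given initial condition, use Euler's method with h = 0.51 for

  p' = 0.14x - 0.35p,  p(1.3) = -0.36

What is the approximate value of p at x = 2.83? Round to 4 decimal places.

0.1349

Euler: p_{n+1} = p_n + h·f(x_n, p_n).
x=1.300000, p=-0.360000: f=0.308000 → p ← -0.360000 + 0.51·0.308000 = -0.202920
x=1.810000, p=-0.202920: f=0.324422 → p ← -0.202920 + 0.51·0.324422 = -0.037465
x=2.320000, p=-0.037465: f=0.337913 → p ← -0.037465 + 0.51·0.337913 = 0.134871
p(2.83) ≈ 0.1349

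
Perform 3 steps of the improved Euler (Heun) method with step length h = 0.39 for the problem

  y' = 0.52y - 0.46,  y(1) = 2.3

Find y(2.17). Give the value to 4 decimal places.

3.4761

Heun: k1 = f(x_n, y_n); k2 = f(x_n + h, y_n + h·k1); y_{n+1} = y_n + (h/2)·(k1 + k2).
x=1.000000, y=2.300000:
  k1 = f(1.000000, 2.300000) = 0.736000
  k2 = f(1.390000, 2.587040) = 0.885261
  y ← 2.300000 + (0.39/2)·(0.736000 + 0.885261) = 2.616146
x=1.390000, y=2.616146:
  k1 = f(1.390000, 2.616146) = 0.900396
  k2 = f(1.780000, 2.967300) = 1.082996
  y ← 2.616146 + (0.39/2)·(0.900396 + 1.082996) = 3.002907
x=1.780000, y=3.002907:
  k1 = f(1.780000, 3.002907) = 1.101512
  k2 = f(2.170000, 3.432497) = 1.324898
  y ← 3.002907 + (0.39/2)·(1.101512 + 1.324898) = 3.476057
y(2.17) ≈ 3.4761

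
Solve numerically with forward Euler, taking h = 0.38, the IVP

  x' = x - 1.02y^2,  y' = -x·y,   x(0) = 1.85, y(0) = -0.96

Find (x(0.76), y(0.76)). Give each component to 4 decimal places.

2.9987, -0.0472

Euler on (x,y): x_{n+1} = x_n + h·x', y_{n+1} = y_n + h·y'.
0.000000: (1.850000, -0.960000); f=(0.909968, 1.776000) → (2.195788, -0.285120)
0.380000: (2.195788, -0.285120); f=(2.112869, 0.626063) → (2.998678, -0.047216)
(x(0.76), y(0.76)) ≈ (2.9987, -0.0472)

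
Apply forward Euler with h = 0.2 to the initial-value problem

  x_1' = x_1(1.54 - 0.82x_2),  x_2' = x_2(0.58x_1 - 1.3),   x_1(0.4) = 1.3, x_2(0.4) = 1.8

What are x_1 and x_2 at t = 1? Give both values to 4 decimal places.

1.4767, 1.2877

Euler on (x_1,x_2): x_1_{n+1} = x_1_n + h·x_1', x_2_{n+1} = x_2_n + h·x_2'.
0.400000: (1.300000, 1.800000); f=(0.083200, -0.982800) → (1.316640, 1.603440)
0.600000: (1.316640, 1.603440); f=(0.296480, -0.860003) → (1.375936, 1.431439)
0.800000: (1.375936, 1.431439); f=(0.503895, -0.718521) → (1.476715, 1.287735)
(x_1(1), x_2(1)) ≈ (1.4767, 1.2877)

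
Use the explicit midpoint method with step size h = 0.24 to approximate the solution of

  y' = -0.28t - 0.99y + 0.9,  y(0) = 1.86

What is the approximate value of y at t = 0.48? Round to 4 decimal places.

Midpoint: k1 = f(t_n, y_n); k2 = f(t_n + h/2, y_n + (h/2)·k1); y_{n+1} = y_n + h·k2.
t=0.000000, y=1.860000:
  k1 = f(0.000000, 1.860000) = -0.941400
  k2 = f(0.120000, 1.747032) = -0.863162
  y ← 1.860000 + 0.24·(-0.863162) = 1.652841
t=0.240000, y=1.652841:
  k1 = f(0.240000, 1.652841) = -0.803513
  k2 = f(0.360000, 1.556420) = -0.741655
  y ← 1.652841 + 0.24·(-0.741655) = 1.474844
y(0.48) ≈ 1.4748

1.4748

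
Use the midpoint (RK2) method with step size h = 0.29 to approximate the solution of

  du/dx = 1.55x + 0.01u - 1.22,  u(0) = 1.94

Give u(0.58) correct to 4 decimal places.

Midpoint: k1 = f(x_n, u_n); k2 = f(x_n + h/2, u_n + (h/2)·k1); u_{n+1} = u_n + h·k2.
x=0.000000, u=1.940000:
  k1 = f(0.000000, 1.940000) = -1.200600
  k2 = f(0.145000, 1.765913) = -0.977591
  u ← 1.940000 + 0.29·(-0.977591) = 1.656499
x=0.290000, u=1.656499:
  k1 = f(0.290000, 1.656499) = -0.753935
  k2 = f(0.435000, 1.547178) = -0.530278
  u ← 1.656499 + 0.29·(-0.530278) = 1.502718
u(0.58) ≈ 1.5027

1.5027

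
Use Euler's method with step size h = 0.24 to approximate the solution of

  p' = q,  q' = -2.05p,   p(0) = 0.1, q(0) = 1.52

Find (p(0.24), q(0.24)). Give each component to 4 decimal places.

Euler on (p,q): p_{n+1} = p_n + h·p', q_{n+1} = q_n + h·q'.
0.000000: (0.100000, 1.520000); f=(1.520000, -0.205000) → (0.464800, 1.470800)
(p(0.24), q(0.24)) ≈ (0.4648, 1.4708)

0.4648, 1.4708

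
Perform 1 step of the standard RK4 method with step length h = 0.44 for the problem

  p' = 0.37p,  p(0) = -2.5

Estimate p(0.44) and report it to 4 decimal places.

-2.9420

RK4: k1 = f(x_n, p_n); k2 = f(x_n + h/2, p_n + (h/2)·k1); k3 = f(x_n + h/2, p_n + (h/2)·k2); k4 = f(x_n + h, p_n + h·k3); p_{n+1} = p_n + (h/6)·(k1 + 2k2 + 2k3 + k4).
x=0.000000, p=-2.500000:
  k1 = f(0.000000, -2.500000) = -0.925000
  k2 = f(0.220000, -2.703500) = -1.000295
  k3 = f(0.220000, -2.720065) = -1.006424
  k4 = f(0.440000, -2.942827) = -1.088846
  p ← -2.500000 + (0.44/6)·(k1 + 2k2 + 2k3 + k4) = -2.942001
p(0.44) ≈ -2.9420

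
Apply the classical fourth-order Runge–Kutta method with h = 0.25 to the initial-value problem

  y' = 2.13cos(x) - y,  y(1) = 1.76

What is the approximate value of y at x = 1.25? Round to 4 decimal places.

1.5711

RK4: k1 = f(x_n, y_n); k2 = f(x_n + h/2, y_n + (h/2)·k1); k3 = f(x_n + h/2, y_n + (h/2)·k2); k4 = f(x_n + h, y_n + h·k3); y_{n+1} = y_n + (h/6)·(k1 + 2k2 + 2k3 + k4).
x=1.000000, y=1.760000:
  k1 = f(1.000000, 1.760000) = -0.609156
  k2 = f(1.125000, 1.683855) = -0.765450
  k3 = f(1.125000, 1.664319) = -0.745913
  k4 = f(1.250000, 1.573522) = -0.901885
  y ← 1.760000 + (0.25/6)·(k1 + 2k2 + 2k3 + k4) = 1.571093
y(1.25) ≈ 1.5711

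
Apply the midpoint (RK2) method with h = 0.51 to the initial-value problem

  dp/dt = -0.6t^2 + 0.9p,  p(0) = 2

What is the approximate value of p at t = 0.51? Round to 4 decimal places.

3.1088

Midpoint: k1 = f(t_n, p_n); k2 = f(t_n + h/2, p_n + (h/2)·k1); p_{n+1} = p_n + h·k2.
t=0.000000, p=2.000000:
  k1 = f(0.000000, 2.000000) = 1.800000
  k2 = f(0.255000, 2.459000) = 2.174085
  p ← 2.000000 + 0.51·2.174085 = 3.108783
p(0.51) ≈ 3.1088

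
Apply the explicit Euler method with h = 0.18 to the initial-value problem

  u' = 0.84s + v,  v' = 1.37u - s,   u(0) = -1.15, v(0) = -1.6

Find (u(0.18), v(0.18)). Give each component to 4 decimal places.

Euler on (u,v): u_{n+1} = u_n + h·u', v_{n+1} = v_n + h·v'.
0.000000: (-1.150000, -1.600000); f=(-1.600000, -1.575500) → (-1.438000, -1.883590)
(u(0.18), v(0.18)) ≈ (-1.4380, -1.8836)

-1.4380, -1.8836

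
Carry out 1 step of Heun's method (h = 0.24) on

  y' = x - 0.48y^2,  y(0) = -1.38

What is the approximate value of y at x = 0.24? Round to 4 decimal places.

-1.6082

Heun: k1 = f(x_n, y_n); k2 = f(x_n + h, y_n + h·k1); y_{n+1} = y_n + (h/2)·(k1 + k2).
x=0.000000, y=-1.380000:
  k1 = f(0.000000, -1.380000) = -0.914112
  k2 = f(0.240000, -1.599387) = -0.987858
  y ← -1.380000 + (0.24/2)·(-0.914112 + (-0.987858)) = -1.608236
y(0.24) ≈ -1.6082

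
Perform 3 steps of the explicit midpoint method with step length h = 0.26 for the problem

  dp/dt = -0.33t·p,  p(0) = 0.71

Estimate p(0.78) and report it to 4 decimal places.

Midpoint: k1 = f(t_n, p_n); k2 = f(t_n + h/2, p_n + (h/2)·k1); p_{n+1} = p_n + h·k2.
t=0.000000, p=0.710000:
  k1 = f(0.000000, 0.710000) = 0.000000
  k2 = f(0.130000, 0.710000) = -0.030459
  p ← 0.710000 + 0.26·(-0.030459) = 0.702081
t=0.260000, p=0.702081:
  k1 = f(0.260000, 0.702081) = -0.060239
  k2 = f(0.390000, 0.694250) = -0.089350
  p ← 0.702081 + 0.26·(-0.089350) = 0.678850
t=0.520000, p=0.678850:
  k1 = f(0.520000, 0.678850) = -0.116491
  k2 = f(0.650000, 0.663706) = -0.142365
  p ← 0.678850 + 0.26·(-0.142365) = 0.641835
p(0.78) ≈ 0.6418

0.6418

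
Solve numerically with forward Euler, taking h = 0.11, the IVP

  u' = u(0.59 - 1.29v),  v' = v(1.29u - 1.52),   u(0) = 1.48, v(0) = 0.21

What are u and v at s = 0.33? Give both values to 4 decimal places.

Euler on (u,v): u_{n+1} = u_n + h·u', v_{n+1} = v_n + h·v'.
0.000000: (1.480000, 0.210000); f=(0.472268, 0.081732) → (1.531949, 0.218991)
0.110000: (1.531949, 0.218991); f=(0.471078, 0.099907) → (1.583768, 0.229980)
0.220000: (1.583768, 0.229980); f=(0.464559, 0.120294) → (1.634870, 0.243213)
(u(0.33), v(0.33)) ≈ (1.6349, 0.2432)

1.6349, 0.2432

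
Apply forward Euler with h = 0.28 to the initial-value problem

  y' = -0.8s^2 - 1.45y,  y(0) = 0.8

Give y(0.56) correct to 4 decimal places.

0.2647

Euler: y_{n+1} = y_n + h·f(s_n, y_n).
s=0.000000, y=0.800000: f=-1.160000 → y ← 0.800000 + 0.28·(-1.160000) = 0.475200
s=0.280000, y=0.475200: f=-0.751760 → y ← 0.475200 + 0.28·(-0.751760) = 0.264707
y(0.56) ≈ 0.2647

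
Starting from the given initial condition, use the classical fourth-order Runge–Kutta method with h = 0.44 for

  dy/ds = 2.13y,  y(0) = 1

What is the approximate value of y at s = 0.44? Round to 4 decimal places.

RK4: k1 = f(s_n, y_n); k2 = f(s_n + h/2, y_n + (h/2)·k1); k3 = f(s_n + h/2, y_n + (h/2)·k2); k4 = f(s_n + h, y_n + h·k3); y_{n+1} = y_n + (h/6)·(k1 + 2k2 + 2k3 + k4).
s=0.000000, y=1.000000:
  k1 = f(0.000000, 1.000000) = 2.130000
  k2 = f(0.220000, 1.468600) = 3.128118
  k3 = f(0.220000, 1.688186) = 3.595836
  k4 = f(0.440000, 2.582168) = 5.500018
  y ← 1.000000 + (0.44/6)·(k1 + 2k2 + 2k3 + k4) = 2.545715
y(0.44) ≈ 2.5457

2.5457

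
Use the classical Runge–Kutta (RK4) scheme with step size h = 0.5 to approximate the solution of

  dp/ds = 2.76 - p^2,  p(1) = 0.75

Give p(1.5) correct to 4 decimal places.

RK4: k1 = f(s_n, p_n); k2 = f(s_n + h/2, p_n + (h/2)·k1); k3 = f(s_n + h/2, p_n + (h/2)·k2); k4 = f(s_n + h, p_n + h·k3); p_{n+1} = p_n + (h/6)·(k1 + 2k2 + 2k3 + k4).
s=1.000000, p=0.750000:
  k1 = f(1.000000, 0.750000) = 2.197500
  k2 = f(1.250000, 1.299375) = 1.071625
  k3 = f(1.250000, 1.017906) = 1.723867
  k4 = f(1.500000, 1.611934) = 0.161670
  p ← 0.750000 + (0.5/6)·(k1 + 2k2 + 2k3 + k4) = 1.412513
p(1.5) ≈ 1.4125

1.4125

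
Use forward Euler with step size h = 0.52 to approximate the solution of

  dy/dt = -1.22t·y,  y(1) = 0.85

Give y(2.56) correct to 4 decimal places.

Euler: y_{n+1} = y_n + h·f(t_n, y_n).
t=1.000000, y=0.850000: f=-1.037000 → y ← 0.850000 + 0.52·(-1.037000) = 0.310760
t=1.520000, y=0.310760: f=-0.576273 → y ← 0.310760 + 0.52·(-0.576273) = 0.011098
t=2.040000, y=0.011098: f=-0.027620 → y ← 0.011098 + 0.52·(-0.027620) = -0.003265
y(2.56) ≈ -0.0033

-0.0033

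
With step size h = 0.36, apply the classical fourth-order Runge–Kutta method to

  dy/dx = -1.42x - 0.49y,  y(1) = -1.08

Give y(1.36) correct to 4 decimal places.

RK4: k1 = f(x_n, y_n); k2 = f(x_n + h/2, y_n + (h/2)·k1); k3 = f(x_n + h/2, y_n + (h/2)·k2); k4 = f(x_n + h, y_n + h·k3); y_{n+1} = y_n + (h/6)·(k1 + 2k2 + 2k3 + k4).
x=1.000000, y=-1.080000:
  k1 = f(1.000000, -1.080000) = -0.890800
  k2 = f(1.180000, -1.240344) = -1.067831
  k3 = f(1.180000, -1.272210) = -1.052217
  k4 = f(1.360000, -1.458798) = -1.216389
  y ← -1.080000 + (0.36/6)·(k1 + 2k2 + 2k3 + k4) = -1.460837
y(1.36) ≈ -1.4608

-1.4608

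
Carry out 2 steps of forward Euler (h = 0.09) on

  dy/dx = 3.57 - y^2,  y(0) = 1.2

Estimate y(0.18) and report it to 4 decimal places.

1.5387

Euler: y_{n+1} = y_n + h·f(x_n, y_n).
x=0.000000, y=1.200000: f=2.130000 → y ← 1.200000 + 0.09·2.130000 = 1.391700
x=0.090000, y=1.391700: f=1.633171 → y ← 1.391700 + 0.09·1.633171 = 1.538685
y(0.18) ≈ 1.5387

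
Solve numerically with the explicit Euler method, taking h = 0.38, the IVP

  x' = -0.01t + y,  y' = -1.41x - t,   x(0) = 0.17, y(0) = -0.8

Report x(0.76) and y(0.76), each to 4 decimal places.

-0.4741, -0.9637

Euler on (x,y): x_{n+1} = x_n + h·x', y_{n+1} = y_n + h·y'.
0.000000: (0.170000, -0.800000); f=(-0.800000, -0.239700) → (-0.134000, -0.891086)
0.380000: (-0.134000, -0.891086); f=(-0.894886, -0.191060) → (-0.474057, -0.963689)
(x(0.76), y(0.76)) ≈ (-0.4741, -0.9637)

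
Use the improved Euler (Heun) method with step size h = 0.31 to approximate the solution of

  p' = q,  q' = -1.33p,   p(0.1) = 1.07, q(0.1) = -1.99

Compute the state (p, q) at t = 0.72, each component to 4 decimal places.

Heun on (p,q): k1 = f(t_n, state_n); k2 = f(t_n + h, state_n + h·k1); state_{n+1} = state_n + (h/2)·(k1 + k2).
0.100000: (1.070000, -1.990000)
  k1 = (-1.990000, -1.423100)
  predictor → (0.453100, -2.431161)
  k2 = (-2.431161, -0.602623)
  → (0.384720, -2.303987)
0.410000: (0.384720, -2.303987)
  k1 = (-2.303987, -0.511678)
  predictor → (-0.329516, -2.462607)
  k2 = (-2.462607, 0.438256)
  → (-0.354102, -2.315367)
(p(0.72), q(0.72)) ≈ (-0.3541, -2.3154)

-0.3541, -2.3154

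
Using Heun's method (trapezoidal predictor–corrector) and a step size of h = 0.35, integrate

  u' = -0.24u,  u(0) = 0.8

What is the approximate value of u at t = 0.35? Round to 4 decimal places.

Heun: k1 = f(t_n, u_n); k2 = f(t_n + h, u_n + h·k1); u_{n+1} = u_n + (h/2)·(k1 + k2).
t=0.000000, u=0.800000:
  k1 = f(0.000000, 0.800000) = -0.192000
  k2 = f(0.350000, 0.732800) = -0.175872
  u ← 0.800000 + (0.35/2)·(-0.192000 + (-0.175872)) = 0.735622
u(0.35) ≈ 0.7356

0.7356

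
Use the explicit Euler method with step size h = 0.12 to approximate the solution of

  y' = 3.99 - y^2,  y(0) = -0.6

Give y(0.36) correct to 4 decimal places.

Euler: y_{n+1} = y_n + h·f(x_n, y_n).
x=0.000000, y=-0.600000: f=3.630000 → y ← -0.600000 + 0.12·3.630000 = -0.164400
x=0.120000, y=-0.164400: f=3.962973 → y ← -0.164400 + 0.12·3.962973 = 0.311157
x=0.240000, y=0.311157: f=3.893181 → y ← 0.311157 + 0.12·3.893181 = 0.778338
y(0.36) ≈ 0.7783

0.7783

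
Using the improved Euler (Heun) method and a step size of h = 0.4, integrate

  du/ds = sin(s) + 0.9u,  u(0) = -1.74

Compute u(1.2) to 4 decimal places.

-4.1378

Heun: k1 = f(s_n, u_n); k2 = f(s_n + h, u_n + h·k1); u_{n+1} = u_n + (h/2)·(k1 + k2).
s=0.000000, u=-1.740000:
  k1 = f(0.000000, -1.740000) = -1.566000
  k2 = f(0.400000, -2.366400) = -1.740342
  u ← -1.740000 + (0.4/2)·(-1.566000 + (-1.740342)) = -2.401268
s=0.400000, u=-2.401268:
  k1 = f(0.400000, -2.401268) = -1.771723
  k2 = f(0.800000, -3.109958) = -2.081606
  u ← -2.401268 + (0.4/2)·(-1.771723 + (-2.081606)) = -3.171934
s=0.800000, u=-3.171934:
  k1 = f(0.800000, -3.171934) = -2.137385
  k2 = f(1.200000, -4.026888) = -2.692160
  u ← -3.171934 + (0.4/2)·(-2.137385 + (-2.692160)) = -4.137843
u(1.2) ≈ -4.1378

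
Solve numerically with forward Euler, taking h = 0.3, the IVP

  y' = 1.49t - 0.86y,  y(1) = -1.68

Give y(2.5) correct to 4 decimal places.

Euler: y_{n+1} = y_n + h·f(t_n, y_n).
t=1.000000, y=-1.680000: f=2.934800 → y ← -1.680000 + 0.3·2.934800 = -0.799560
t=1.300000, y=-0.799560: f=2.624622 → y ← -0.799560 + 0.3·2.624622 = -0.012174
t=1.600000, y=-0.012174: f=2.394469 → y ← -0.012174 + 0.3·2.394469 = 0.706167
t=1.900000, y=0.706167: f=2.223696 → y ← 0.706167 + 0.3·2.223696 = 1.373276
t=2.200000, y=1.373276: f=2.096983 → y ← 1.373276 + 0.3·2.096983 = 2.002371
y(2.5) ≈ 2.0024

2.0024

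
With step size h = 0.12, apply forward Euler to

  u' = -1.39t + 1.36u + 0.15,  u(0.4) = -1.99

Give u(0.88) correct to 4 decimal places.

Euler: u_{n+1} = u_n + h·f(t_n, u_n).
t=0.400000, u=-1.990000: f=-3.112400 → u ← -1.990000 + 0.12·(-3.112400) = -2.363488
t=0.520000, u=-2.363488: f=-3.787144 → u ← -2.363488 + 0.12·(-3.787144) = -2.817945
t=0.640000, u=-2.817945: f=-4.572006 → u ← -2.817945 + 0.12·(-4.572006) = -3.366586
t=0.760000, u=-3.366586: f=-5.484957 → u ← -3.366586 + 0.12·(-5.484957) = -4.024781
u(0.88) ≈ -4.0248

-4.0248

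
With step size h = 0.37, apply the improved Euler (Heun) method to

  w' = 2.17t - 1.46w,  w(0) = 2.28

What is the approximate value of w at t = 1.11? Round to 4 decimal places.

Heun: k1 = f(t_n, w_n); k2 = f(t_n + h, w_n + h·k1); w_{n+1} = w_n + (h/2)·(k1 + k2).
t=0.000000, w=2.280000:
  k1 = f(0.000000, 2.280000) = -3.328800
  k2 = f(0.370000, 1.048344) = -0.727682
  w ← 2.280000 + (0.37/2)·(-3.328800 + (-0.727682)) = 1.529551
t=0.370000, w=1.529551:
  k1 = f(0.370000, 1.529551) = -1.430244
  k2 = f(0.740000, 1.000360) = 0.145274
  w ← 1.529551 + (0.37/2)·(-1.430244 + 0.145274) = 1.291831
t=0.740000, w=1.291831:
  k1 = f(0.740000, 1.291831) = -0.280274
  k2 = f(1.110000, 1.188130) = 0.674030
  w ← 1.291831 + (0.37/2)·(-0.280274 + 0.674030) = 1.364676
w(1.11) ≈ 1.3647

1.3647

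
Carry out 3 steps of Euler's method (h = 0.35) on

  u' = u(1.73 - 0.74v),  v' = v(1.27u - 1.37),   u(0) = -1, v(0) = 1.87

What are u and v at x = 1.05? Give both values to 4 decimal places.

Euler on (u,v): u_{n+1} = u_n + h·u', v_{n+1} = v_n + h·v'.
0.000000: (-1.000000, 1.870000); f=(-0.346200, -4.936800) → (-1.121170, 0.142120)
0.350000: (-1.121170, 0.142120); f=(-1.821712, -0.397067) → (-1.758769, 0.003147)
0.700000: (-1.758769, 0.003147); f=(-3.038576, -0.011339) → (-2.822271, -0.000822)
(u(1.05), v(1.05)) ≈ (-2.8223, -0.0008)

-2.8223, -0.0008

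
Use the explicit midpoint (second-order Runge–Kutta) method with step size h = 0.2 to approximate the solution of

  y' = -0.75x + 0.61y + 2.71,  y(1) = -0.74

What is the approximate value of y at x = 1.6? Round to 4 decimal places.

Midpoint: k1 = f(x_n, y_n); k2 = f(x_n + h/2, y_n + (h/2)·k1); y_{n+1} = y_n + h·k2.
x=1.000000, y=-0.740000:
  k1 = f(1.000000, -0.740000) = 1.508600
  k2 = f(1.100000, -0.589140) = 1.525625
  y ← -0.740000 + 0.2·1.525625 = -0.434875
x=1.200000, y=-0.434875:
  k1 = f(1.200000, -0.434875) = 1.544726
  k2 = f(1.300000, -0.280402) = 1.563954
  y ← -0.434875 + 0.2·1.563954 = -0.122084
x=1.400000, y=-0.122084:
  k1 = f(1.400000, -0.122084) = 1.585529
  k2 = f(1.500000, 0.036469) = 1.607246
  y ← -0.122084 + 0.2·1.607246 = 0.199365
y(1.6) ≈ 0.1994

0.1994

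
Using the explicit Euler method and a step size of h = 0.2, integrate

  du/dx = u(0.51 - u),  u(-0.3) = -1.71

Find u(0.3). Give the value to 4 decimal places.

Euler: u_{n+1} = u_n + h·f(x_n, u_n).
x=-0.300000, u=-1.710000: f=-3.796200 → u ← -1.710000 + 0.2·(-3.796200) = -2.469240
x=-0.100000, u=-2.469240: f=-7.356459 → u ← -2.469240 + 0.2·(-7.356459) = -3.940532
x=0.100000, u=-3.940532: f=-17.537461 → u ← -3.940532 + 0.2·(-17.537461) = -7.448024
u(0.3) ≈ -7.4480

-7.4480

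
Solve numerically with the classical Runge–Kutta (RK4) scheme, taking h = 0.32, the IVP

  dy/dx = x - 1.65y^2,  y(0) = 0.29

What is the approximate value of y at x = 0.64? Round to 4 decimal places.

0.3907

RK4: k1 = f(x_n, y_n); k2 = f(x_n + h/2, y_n + (h/2)·k1); k3 = f(x_n + h/2, y_n + (h/2)·k2); k4 = f(x_n + h, y_n + h·k3); y_{n+1} = y_n + (h/6)·(k1 + 2k2 + 2k3 + k4).
x=0.000000, y=0.290000:
  k1 = f(0.000000, 0.290000) = -0.138765
  k2 = f(0.160000, 0.267798) = 0.041669
  k3 = f(0.160000, 0.296667) = 0.014781
  k4 = f(0.320000, 0.294730) = 0.176671
  y ← 0.290000 + (0.32/6)·(k1 + 2k2 + 2k3 + k4) = 0.298043
x=0.320000, y=0.298043:
  k1 = f(0.320000, 0.298043) = 0.173431
  k2 = f(0.480000, 0.325792) = 0.304868
  k3 = f(0.480000, 0.346822) = 0.281529
  k4 = f(0.640000, 0.388132) = 0.391433
  y ← 0.298043 + (0.32/6)·(k1 + 2k2 + 2k3 + k4) = 0.390718
y(0.64) ≈ 0.3907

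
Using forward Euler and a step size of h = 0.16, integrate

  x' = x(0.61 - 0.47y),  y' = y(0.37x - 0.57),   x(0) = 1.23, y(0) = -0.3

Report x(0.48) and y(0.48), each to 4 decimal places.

1.7272, -0.2917

Euler on (x,y): x_{n+1} = x_n + h·x', y_{n+1} = y_n + h·y'.
0.000000: (1.230000, -0.300000); f=(0.923730, 0.034470) → (1.377797, -0.294485)
0.160000: (1.377797, -0.294485); f=(1.031154, 0.017732) → (1.542781, -0.291648)
0.320000: (1.542781, -0.291648); f=(1.152572, -0.000242) → (1.727193, -0.291686)
(x(0.48), y(0.48)) ≈ (1.7272, -0.2917)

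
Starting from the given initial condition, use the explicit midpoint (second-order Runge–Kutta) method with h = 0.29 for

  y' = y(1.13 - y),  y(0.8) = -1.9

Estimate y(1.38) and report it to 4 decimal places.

-33.3996

Midpoint: k1 = f(x_n, y_n); k2 = f(x_n + h/2, y_n + (h/2)·k1); y_{n+1} = y_n + h·k2.
x=0.800000, y=-1.900000:
  k1 = f(0.800000, -1.900000) = -5.757000
  k2 = f(0.945000, -2.734765) = -10.569224
  y ← -1.900000 + 0.29·(-10.569224) = -4.965075
x=1.090000, y=-4.965075:
  k1 = f(1.090000, -4.965075) = -30.262504
  k2 = f(1.235000, -9.353138) = -98.050238
  y ← -4.965075 + 0.29·(-98.050238) = -33.399644
y(1.38) ≈ -33.3996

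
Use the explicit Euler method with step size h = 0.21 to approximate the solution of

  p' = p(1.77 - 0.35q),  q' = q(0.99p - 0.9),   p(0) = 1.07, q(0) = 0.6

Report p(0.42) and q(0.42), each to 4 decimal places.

Euler on (p,q): p_{n+1} = p_n + h·p', q_{n+1} = q_n + h·q'.
0.000000: (1.070000, 0.600000); f=(1.669200, 0.095580) → (1.420532, 0.620072)
0.210000: (1.420532, 0.620072); f=(2.206050, 0.313959) → (1.883803, 0.686003)
(p(0.42), q(0.42)) ≈ (1.8838, 0.6860)

1.8838, 0.6860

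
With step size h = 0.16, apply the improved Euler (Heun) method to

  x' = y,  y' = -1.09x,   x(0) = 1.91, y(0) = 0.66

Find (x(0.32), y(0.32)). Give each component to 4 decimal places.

2.0120, -0.0336

Heun on (x,y): k1 = f(s_n, state_n); k2 = f(s_n + h, state_n + h·k1); state_{n+1} = state_n + (h/2)·(k1 + k2).
0.000000: (1.910000, 0.660000)
  k1 = (0.660000, -2.081900)
  predictor → (2.015600, 0.326896)
  k2 = (0.326896, -2.197004)
  → (1.988952, 0.317688)
0.160000: (1.988952, 0.317688)
  k1 = (0.317688, -2.167957)
  predictor → (2.039782, -0.029185)
  k2 = (-0.029185, -2.223362)
  → (2.012032, -0.033618)
(x(0.32), y(0.32)) ≈ (2.0120, -0.0336)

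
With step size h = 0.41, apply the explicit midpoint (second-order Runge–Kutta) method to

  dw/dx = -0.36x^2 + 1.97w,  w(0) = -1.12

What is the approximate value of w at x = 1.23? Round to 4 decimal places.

-11.2465

Midpoint: k1 = f(x_n, w_n); k2 = f(x_n + h/2, w_n + (h/2)·k1); w_{n+1} = w_n + h·k2.
x=0.000000, w=-1.120000:
  k1 = f(0.000000, -1.120000) = -2.206400
  k2 = f(0.205000, -1.572312) = -3.112584
  w ← -1.120000 + 0.41·(-3.112584) = -2.396159
x=0.410000, w=-2.396159:
  k1 = f(0.410000, -2.396159) = -4.780950
  k2 = f(0.615000, -3.376254) = -6.787381
  w ← -2.396159 + 0.41·(-6.787381) = -5.178986
x=0.820000, w=-5.178986:
  k1 = f(0.820000, -5.178986) = -10.444666
  k2 = f(1.025000, -7.320142) = -14.798905
  w ← -5.178986 + 0.41·(-14.798905) = -11.246537
w(1.23) ≈ -11.2465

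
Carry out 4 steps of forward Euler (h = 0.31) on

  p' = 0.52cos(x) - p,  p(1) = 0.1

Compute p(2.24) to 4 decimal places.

Euler: p_{n+1} = p_n + h·f(x_n, p_n).
x=1.000000, p=0.100000: f=0.180957 → p ← 0.100000 + 0.31·0.180957 = 0.156097
x=1.310000, p=0.156097: f=-0.022015 → p ← 0.156097 + 0.31·(-0.022015) = 0.149272
x=1.620000, p=0.149272: f=-0.174848 → p ← 0.149272 + 0.31·(-0.174848) = 0.095069
x=1.930000, p=0.095069: f=-0.277864 → p ← 0.095069 + 0.31·(-0.277864) = 0.008931
p(2.24) ≈ 0.0089

0.0089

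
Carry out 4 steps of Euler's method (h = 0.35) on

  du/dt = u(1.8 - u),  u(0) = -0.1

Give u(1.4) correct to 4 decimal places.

-0.8745

Euler: u_{n+1} = u_n + h·f(t_n, u_n).
t=0.000000, u=-0.100000: f=-0.190000 → u ← -0.100000 + 0.35·(-0.190000) = -0.166500
t=0.350000, u=-0.166500: f=-0.327422 → u ← -0.166500 + 0.35·(-0.327422) = -0.281098
t=0.700000, u=-0.281098: f=-0.584992 → u ← -0.281098 + 0.35·(-0.584992) = -0.485845
t=1.050000, u=-0.485845: f=-1.110566 → u ← -0.485845 + 0.35·(-1.110566) = -0.874543
u(1.4) ≈ -0.8745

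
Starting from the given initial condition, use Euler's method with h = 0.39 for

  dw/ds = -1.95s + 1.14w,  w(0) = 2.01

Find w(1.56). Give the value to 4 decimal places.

6.3879

Euler: w_{n+1} = w_n + h·f(s_n, w_n).
s=0.000000, w=2.010000: f=2.291400 → w ← 2.010000 + 0.39·2.291400 = 2.903646
s=0.390000, w=2.903646: f=2.549656 → w ← 2.903646 + 0.39·2.549656 = 3.898012
s=0.780000, w=3.898012: f=2.922734 → w ← 3.898012 + 0.39·2.922734 = 5.037878
s=1.170000, w=5.037878: f=3.461681 → w ← 5.037878 + 0.39·3.461681 = 6.387934
w(1.56) ≈ 6.3879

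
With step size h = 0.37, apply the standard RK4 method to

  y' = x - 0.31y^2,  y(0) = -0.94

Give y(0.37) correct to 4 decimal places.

-0.9796

RK4: k1 = f(x_n, y_n); k2 = f(x_n + h/2, y_n + (h/2)·k1); k3 = f(x_n + h/2, y_n + (h/2)·k2); k4 = f(x_n + h, y_n + h·k3); y_{n+1} = y_n + (h/6)·(k1 + 2k2 + 2k3 + k4).
x=0.000000, y=-0.940000:
  k1 = f(0.000000, -0.940000) = -0.273916
  k2 = f(0.185000, -0.990674) = -0.119245
  k3 = f(0.185000, -0.962060) = -0.101924
  k4 = f(0.370000, -0.977712) = 0.073665
  y ← -0.940000 + (0.37/6)·(k1 + 2k2 + 2k3 + k4) = -0.979626
y(0.37) ≈ -0.9796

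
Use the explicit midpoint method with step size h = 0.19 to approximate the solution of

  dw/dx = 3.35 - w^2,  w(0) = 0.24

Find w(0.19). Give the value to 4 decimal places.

0.8184

Midpoint: k1 = f(x_n, w_n); k2 = f(x_n + h/2, w_n + (h/2)·k1); w_{n+1} = w_n + h·k2.
x=0.000000, w=0.240000:
  k1 = f(0.000000, 0.240000) = 3.292400
  k2 = f(0.095000, 0.552778) = 3.044436
  w ← 0.240000 + 0.19·3.044436 = 0.818443
w(0.19) ≈ 0.8184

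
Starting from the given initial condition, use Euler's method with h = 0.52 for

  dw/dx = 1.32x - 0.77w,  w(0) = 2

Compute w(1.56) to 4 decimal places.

1.3590

Euler: w_{n+1} = w_n + h·f(x_n, w_n).
x=0.000000, w=2.000000: f=-1.540000 → w ← 2.000000 + 0.52·(-1.540000) = 1.199200
x=0.520000, w=1.199200: f=-0.236984 → w ← 1.199200 + 0.52·(-0.236984) = 1.075968
x=1.040000, w=1.075968: f=0.544304 → w ← 1.075968 + 0.52·0.544304 = 1.359007
w(1.56) ≈ 1.3590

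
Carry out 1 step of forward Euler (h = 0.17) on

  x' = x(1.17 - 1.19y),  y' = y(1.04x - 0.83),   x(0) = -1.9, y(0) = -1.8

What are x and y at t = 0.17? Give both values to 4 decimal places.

Euler on (x,y): x_{n+1} = x_n + h·x', y_{n+1} = y_n + h·y'.
0.000000: (-1.900000, -1.800000); f=(-6.292800, 5.050800) → (-2.969776, -0.941364)
(x(0.17), y(0.17)) ≈ (-2.9698, -0.9414)

-2.9698, -0.9414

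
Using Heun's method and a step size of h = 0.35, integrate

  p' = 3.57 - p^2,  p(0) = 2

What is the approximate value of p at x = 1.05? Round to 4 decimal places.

Heun: k1 = f(x_n, p_n); k2 = f(x_n + h, p_n + h·k1); p_{n+1} = p_n + (h/2)·(k1 + k2).
x=0.000000, p=2.000000:
  k1 = f(0.000000, 2.000000) = -0.430000
  k2 = f(0.350000, 1.849500) = 0.149350
  p ← 2.000000 + (0.35/2)·(-0.430000 + 0.149350) = 1.950886
x=0.350000, p=1.950886:
  k1 = f(0.350000, 1.950886) = -0.235957
  k2 = f(0.700000, 1.868301) = 0.079450
  p ← 1.950886 + (0.35/2)·(-0.235957 + 0.079450) = 1.923498
x=0.700000, p=1.923498:
  k1 = f(0.700000, 1.923498) = -0.129843
  k2 = f(1.050000, 1.878053) = 0.042919
  p ← 1.923498 + (0.35/2)·(-0.129843 + 0.042919) = 1.908286
p(1.05) ≈ 1.9083

1.9083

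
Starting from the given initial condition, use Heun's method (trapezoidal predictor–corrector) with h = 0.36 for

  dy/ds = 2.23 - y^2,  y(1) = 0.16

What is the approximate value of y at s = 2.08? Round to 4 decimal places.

1.3202

Heun: k1 = f(s_n, y_n); k2 = f(s_n + h, y_n + h·k1); y_{n+1} = y_n + (h/2)·(k1 + k2).
s=1.000000, y=0.160000:
  k1 = f(1.000000, 0.160000) = 2.204400
  k2 = f(1.360000, 0.953584) = 1.320678
  y ← 0.160000 + (0.36/2)·(2.204400 + 1.320678) = 0.794514
s=1.360000, y=0.794514:
  k1 = f(1.360000, 0.794514) = 1.598748
  k2 = f(1.720000, 1.370063) = 0.352927
  y ← 0.794514 + (0.36/2)·(1.598748 + 0.352927) = 1.145815
s=1.720000, y=1.145815:
  k1 = f(1.720000, 1.145815) = 0.917107
  k2 = f(2.080000, 1.475974) = 0.051501
  y ← 1.145815 + (0.36/2)·(0.917107 + 0.051501) = 1.320165
y(2.08) ≈ 1.3202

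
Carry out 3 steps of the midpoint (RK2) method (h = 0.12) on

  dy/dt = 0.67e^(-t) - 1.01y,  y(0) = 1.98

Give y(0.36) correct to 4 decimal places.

Midpoint: k1 = f(t_n, y_n); k2 = f(t_n + h/2, y_n + (h/2)·k1); y_{n+1} = y_n + h·k2.
t=0.000000, y=1.980000:
  k1 = f(0.000000, 1.980000) = -1.329800
  k2 = f(0.060000, 1.900212) = -1.288232
  y ← 1.980000 + 0.12·(-1.288232) = 1.825412
t=0.120000, y=1.825412:
  k1 = f(0.120000, 1.825412) = -1.249430
  k2 = f(0.180000, 1.750446) = -1.208320
  y ← 1.825412 + 0.12·(-1.208320) = 1.680414
t=0.240000, y=1.680414:
  k1 = f(0.240000, 1.680414) = -1.170177
  k2 = f(0.300000, 1.610203) = -1.129957
  y ← 1.680414 + 0.12·(-1.129957) = 1.544819
y(0.36) ≈ 1.5448

1.5448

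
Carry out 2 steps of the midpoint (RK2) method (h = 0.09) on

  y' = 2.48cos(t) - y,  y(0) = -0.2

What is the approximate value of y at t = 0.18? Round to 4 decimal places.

Midpoint: k1 = f(t_n, y_n); k2 = f(t_n + h/2, y_n + (h/2)·k1); y_{n+1} = y_n + h·k2.
t=0.000000, y=-0.200000:
  k1 = f(0.000000, -0.200000) = 2.680000
  k2 = f(0.045000, -0.079400) = 2.556889
  y ← -0.200000 + 0.09·2.556889 = 0.030120
t=0.090000, y=0.030120:
  k1 = f(0.090000, 0.030120) = 2.439843
  k2 = f(0.135000, 0.139913) = 2.317522
  y ← 0.030120 + 0.09·2.317522 = 0.238697
y(0.18) ≈ 0.2387

0.2387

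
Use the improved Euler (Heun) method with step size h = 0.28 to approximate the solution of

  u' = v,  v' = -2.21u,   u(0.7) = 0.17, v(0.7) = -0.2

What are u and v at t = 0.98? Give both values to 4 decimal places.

Heun on (u,v): k1 = f(t_n, state_n); k2 = f(t_n + h, state_n + h·k1); state_{n+1} = state_n + (h/2)·(k1 + k2).
0.700000: (0.170000, -0.200000)
  k1 = (-0.200000, -0.375700)
  predictor → (0.114000, -0.305196)
  k2 = (-0.305196, -0.251940)
  → (0.099273, -0.287870)
(u(0.98), v(0.98)) ≈ (0.0993, -0.2879)

0.0993, -0.2879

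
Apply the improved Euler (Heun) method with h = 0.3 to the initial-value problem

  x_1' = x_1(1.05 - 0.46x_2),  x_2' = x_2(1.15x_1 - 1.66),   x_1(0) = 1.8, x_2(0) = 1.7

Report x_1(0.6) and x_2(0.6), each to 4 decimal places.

Heun on (x_1,x_2): k1 = f(s_n, state_n); k2 = f(s_n + h, state_n + h·k1); state_{n+1} = state_n + (h/2)·(k1 + k2).
0.000000: (1.800000, 1.700000)
  k1 = (0.482400, 0.697000)
  predictor → (1.944720, 1.909100)
  k2 = (0.334130, 1.100459)
  → (1.922480, 1.969619)
0.300000: (1.922480, 1.969619)
  k1 = (0.276790, 1.084967)
  predictor → (2.005516, 2.295109)
  k2 = (-0.011532, 1.483430)
  → (1.962268, 2.354878)
(x_1(0.6), x_2(0.6)) ≈ (1.9623, 2.3549)

1.9623, 2.3549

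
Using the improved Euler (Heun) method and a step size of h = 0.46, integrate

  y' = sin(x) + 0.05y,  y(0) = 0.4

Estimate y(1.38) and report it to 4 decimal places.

1.2426

Heun: k1 = f(x_n, y_n); k2 = f(x_n + h, y_n + h·k1); y_{n+1} = y_n + (h/2)·(k1 + k2).
x=0.000000, y=0.400000:
  k1 = f(0.000000, 0.400000) = 0.020000
  k2 = f(0.460000, 0.409200) = 0.464408
  y ← 0.400000 + (0.46/2)·(0.020000 + 0.464408) = 0.511414
x=0.460000, y=0.511414:
  k1 = f(0.460000, 0.511414) = 0.469519
  k2 = f(0.920000, 0.727393) = 0.831971
  y ← 0.511414 + (0.46/2)·(0.469519 + 0.831971) = 0.810757
x=0.920000, y=0.810757:
  k1 = f(0.920000, 0.810757) = 0.836139
  k2 = f(1.380000, 1.195381) = 1.041623
  y ← 0.810757 + (0.46/2)·(0.836139 + 1.041623) = 1.242642
y(1.38) ≈ 1.2426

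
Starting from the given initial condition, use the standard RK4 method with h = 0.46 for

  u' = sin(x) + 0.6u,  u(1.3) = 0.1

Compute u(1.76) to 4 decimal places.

0.6562

RK4: k1 = f(x_n, u_n); k2 = f(x_n + h/2, u_n + (h/2)·k1); k3 = f(x_n + h/2, u_n + (h/2)·k2); k4 = f(x_n + h, u_n + h·k3); u_{n+1} = u_n + (h/6)·(k1 + 2k2 + 2k3 + k4).
x=1.300000, u=0.100000:
  k1 = f(1.300000, 0.100000) = 1.023558
  k2 = f(1.530000, 0.335418) = 1.200419
  k3 = f(1.530000, 0.376096) = 1.224826
  k4 = f(1.760000, 0.663420) = 1.380206
  u ← 0.100000 + (0.46/6)·(k1 + 2k2 + 2k3 + k4) = 0.656159
u(1.76) ≈ 0.6562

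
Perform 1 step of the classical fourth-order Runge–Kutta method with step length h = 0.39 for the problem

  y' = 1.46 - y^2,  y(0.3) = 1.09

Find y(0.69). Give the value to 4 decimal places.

1.1603

RK4: k1 = f(x_n, y_n); k2 = f(x_n + h/2, y_n + (h/2)·k1); k3 = f(x_n + h/2, y_n + (h/2)·k2); k4 = f(x_n + h, y_n + h·k3); y_{n+1} = y_n + (h/6)·(k1 + 2k2 + 2k3 + k4).
x=0.300000, y=1.090000:
  k1 = f(0.300000, 1.090000) = 0.271900
  k2 = f(0.495000, 1.143020) = 0.153504
  k3 = f(0.495000, 1.119933) = 0.205749
  k4 = f(0.690000, 1.170242) = 0.090533
  y ← 1.090000 + (0.39/6)·(k1 + 2k2 + 2k3 + k4) = 1.160261
y(0.69) ≈ 1.1603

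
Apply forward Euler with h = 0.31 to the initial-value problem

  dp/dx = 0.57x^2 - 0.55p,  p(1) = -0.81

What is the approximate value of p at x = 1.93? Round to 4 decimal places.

Euler: p_{n+1} = p_n + h·f(x_n, p_n).
x=1.000000, p=-0.810000: f=1.015500 → p ← -0.810000 + 0.31·1.015500 = -0.495195
x=1.310000, p=-0.495195: f=1.250534 → p ← -0.495195 + 0.31·1.250534 = -0.107529
x=1.620000, p=-0.107529: f=1.555049 → p ← -0.107529 + 0.31·1.555049 = 0.374536
p(1.93) ≈ 0.3745

0.3745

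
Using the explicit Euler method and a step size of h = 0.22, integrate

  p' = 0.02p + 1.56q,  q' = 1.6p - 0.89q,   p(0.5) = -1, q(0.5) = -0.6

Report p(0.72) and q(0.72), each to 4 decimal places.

-1.2103, -0.8345

Euler on (p,q): p_{n+1} = p_n + h·p', q_{n+1} = q_n + h·q'.
0.500000: (-1.000000, -0.600000); f=(-0.956000, -1.066000) → (-1.210320, -0.834520)
(p(0.72), q(0.72)) ≈ (-1.2103, -0.8345)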